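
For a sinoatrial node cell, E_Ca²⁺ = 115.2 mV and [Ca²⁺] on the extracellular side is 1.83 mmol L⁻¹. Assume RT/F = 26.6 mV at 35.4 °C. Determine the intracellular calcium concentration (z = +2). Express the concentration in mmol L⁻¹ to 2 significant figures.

0.00032 mmol L⁻¹

Nernst: E = (26.6/2) · ln([out]/[in]), so ln([out]/[in]) = 115.2 × 2 / 26.6 = 8.6617.
[out]/[in] = e^(8.6617) = 5777.
[in] = 1.83 / 5777 = 0.0003168 mmol L⁻¹.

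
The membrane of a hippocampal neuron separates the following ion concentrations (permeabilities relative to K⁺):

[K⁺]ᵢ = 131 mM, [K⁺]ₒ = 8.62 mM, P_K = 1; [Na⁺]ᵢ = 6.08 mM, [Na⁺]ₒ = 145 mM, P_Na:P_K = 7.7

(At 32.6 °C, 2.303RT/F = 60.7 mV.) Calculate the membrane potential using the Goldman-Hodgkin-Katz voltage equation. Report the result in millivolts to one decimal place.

48.6 mV

Vm = 60.7 · log₁₀[(Σ P·[cation]ₒ + Σ P·[anion]ᵢ) / (Σ P·[cation]ᵢ + Σ P·[anion]ₒ)]
Numerator = 1×8.62 + 7.7×145 = 1125
Denominator = 1×131 + 7.7×6.08 = 177.8
Vm = 60.7 · log₁₀(6.3274) = 60.7 × (0.8012) = 48.63 mV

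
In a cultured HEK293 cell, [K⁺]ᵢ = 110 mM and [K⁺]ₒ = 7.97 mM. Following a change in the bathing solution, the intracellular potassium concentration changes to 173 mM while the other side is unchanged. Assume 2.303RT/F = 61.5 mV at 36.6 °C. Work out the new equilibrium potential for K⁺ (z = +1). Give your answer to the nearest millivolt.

-82 mV

After the shift: [K⁺]_out = 7.97, [K⁺]_in = 173 mM.
E_new = (61.5/1)·log₁₀(7.97/173) = 61.50 · (-1.3366) = -82.20 mV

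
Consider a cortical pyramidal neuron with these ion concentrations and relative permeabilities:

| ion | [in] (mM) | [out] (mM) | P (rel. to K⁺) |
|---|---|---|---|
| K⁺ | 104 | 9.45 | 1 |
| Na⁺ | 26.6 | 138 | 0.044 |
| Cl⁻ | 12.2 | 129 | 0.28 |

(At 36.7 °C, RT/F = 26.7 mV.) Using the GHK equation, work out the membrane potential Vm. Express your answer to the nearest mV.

-54 mV

Vm = 26.7 · ln[(Σ P·[cation]ₒ + Σ P·[anion]ᵢ) / (Σ P·[cation]ᵢ + Σ P·[anion]ₒ)]
Numerator = 1×9.45 + 0.044×138 + 0.28×12.2 = 18.94
Denominator = 1×104 + 0.044×26.6 + 0.28×129 = 141.3
Vm = 26.7 · ln(0.13404) = 26.7 × (-2.0096) = -53.66 mV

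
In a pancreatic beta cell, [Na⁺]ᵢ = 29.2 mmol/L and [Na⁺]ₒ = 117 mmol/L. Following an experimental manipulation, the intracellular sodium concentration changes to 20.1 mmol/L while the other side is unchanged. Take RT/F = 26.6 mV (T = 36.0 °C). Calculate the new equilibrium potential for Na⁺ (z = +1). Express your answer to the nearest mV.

After the shift: [Na⁺]_out = 117, [Na⁺]_in = 20.1 mmol/L.
E_new = (26.6/1)·ln(117/20.1) = 26.60 · (1.7615) = 46.85 mV

47 mV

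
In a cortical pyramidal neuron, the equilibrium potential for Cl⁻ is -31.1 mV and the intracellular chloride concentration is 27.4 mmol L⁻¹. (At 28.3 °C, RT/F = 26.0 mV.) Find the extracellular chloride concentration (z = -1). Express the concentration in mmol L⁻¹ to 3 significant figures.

Nernst: E = (26.0/-1) · ln([out]/[in]), so ln([out]/[in]) = -31.1 × -1 / 26.0 = 1.1962.
[out]/[in] = e^(1.1962) = 3.307.
[out] = 3.307 × 27.4 = 90.62 mmol L⁻¹.

90.6 mmol L⁻¹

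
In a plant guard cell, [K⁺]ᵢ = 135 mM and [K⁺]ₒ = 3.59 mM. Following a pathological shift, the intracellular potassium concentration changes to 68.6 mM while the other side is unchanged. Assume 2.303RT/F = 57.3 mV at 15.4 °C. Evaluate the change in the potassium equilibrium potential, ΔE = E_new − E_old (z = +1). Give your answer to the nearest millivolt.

E_old = (57.3/1)·log₁₀(3.59/135) = -90.26 mV
E_new = (57.3/1)·log₁₀(3.59/68.6) = -73.41 mV
ΔE = -73.41 − (-90.26) = 16.85 mV

17 mV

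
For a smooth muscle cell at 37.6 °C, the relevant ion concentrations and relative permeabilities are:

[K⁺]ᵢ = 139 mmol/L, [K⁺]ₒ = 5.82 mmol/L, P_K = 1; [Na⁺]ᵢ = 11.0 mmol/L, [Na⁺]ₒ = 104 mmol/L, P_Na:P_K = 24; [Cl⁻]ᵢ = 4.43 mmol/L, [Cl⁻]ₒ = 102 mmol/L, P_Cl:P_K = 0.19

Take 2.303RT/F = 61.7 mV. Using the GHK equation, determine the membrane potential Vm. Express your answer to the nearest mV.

48 mV

Vm = 61.7 · log₁₀[(Σ P·[cation]ₒ + Σ P·[anion]ᵢ) / (Σ P·[cation]ᵢ + Σ P·[anion]ₒ)]
Numerator = 1×5.82 + 24×104 + 0.19×4.43 = 2503
Denominator = 1×139 + 24×11.0 + 0.19×102 = 422.4
Vm = 61.7 · log₁₀(5.9251) = 61.7 × (0.7727) = 47.68 mV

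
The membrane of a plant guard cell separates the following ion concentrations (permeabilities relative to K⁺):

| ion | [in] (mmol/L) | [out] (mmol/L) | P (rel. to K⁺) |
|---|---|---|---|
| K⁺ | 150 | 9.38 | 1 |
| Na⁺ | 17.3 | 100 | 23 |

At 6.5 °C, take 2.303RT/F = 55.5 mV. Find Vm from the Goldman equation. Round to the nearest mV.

Vm = 55.5 · log₁₀[(Σ P·[cation]ₒ + Σ P·[anion]ᵢ) / (Σ P·[cation]ᵢ + Σ P·[anion]ₒ)]
Numerator = 1×9.38 + 23×100 = 2309
Denominator = 1×150 + 23×17.3 = 547.9
Vm = 55.5 · log₁₀(4.215) = 55.5 × (0.6248) = 34.68 mV

35 mV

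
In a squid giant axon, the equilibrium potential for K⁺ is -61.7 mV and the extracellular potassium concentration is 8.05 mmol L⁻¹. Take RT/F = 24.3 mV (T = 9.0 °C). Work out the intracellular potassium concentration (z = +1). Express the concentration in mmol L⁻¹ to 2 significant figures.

100 mmol L⁻¹

Nernst: E = (24.3/1) · ln([out]/[in]), so ln([out]/[in]) = -61.7 × 1 / 24.3 = -2.5391.
[out]/[in] = e^(-2.5391) = 0.07894.
[in] = 8.05 / 0.07894 = 102 mmol L⁻¹.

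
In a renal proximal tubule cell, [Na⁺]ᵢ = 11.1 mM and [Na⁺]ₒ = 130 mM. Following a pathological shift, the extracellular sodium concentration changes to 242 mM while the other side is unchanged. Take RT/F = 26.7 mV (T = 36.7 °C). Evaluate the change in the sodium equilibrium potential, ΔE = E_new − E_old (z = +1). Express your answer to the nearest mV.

E_old = (26.7/1)·ln(130/11.1) = 65.70 mV
E_new = (26.7/1)·ln(242/11.1) = 82.29 mV
ΔE = 82.29 − (65.70) = 16.59 mV

17 mV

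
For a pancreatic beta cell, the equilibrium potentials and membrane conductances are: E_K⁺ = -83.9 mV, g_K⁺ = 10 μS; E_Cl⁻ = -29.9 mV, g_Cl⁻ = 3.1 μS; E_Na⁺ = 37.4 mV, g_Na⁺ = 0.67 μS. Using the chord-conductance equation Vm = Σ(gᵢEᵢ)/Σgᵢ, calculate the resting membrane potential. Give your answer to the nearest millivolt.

Σ gᵢEᵢ = 10·(-83.9) + 3.1·(-29.9) + 0.67·(37.4) = -906.63
Σ gᵢ = 10 + 3.1 + 0.67 = 13.77
Vm = -906.63 / 13.77 = -65.84 mV

-66 mV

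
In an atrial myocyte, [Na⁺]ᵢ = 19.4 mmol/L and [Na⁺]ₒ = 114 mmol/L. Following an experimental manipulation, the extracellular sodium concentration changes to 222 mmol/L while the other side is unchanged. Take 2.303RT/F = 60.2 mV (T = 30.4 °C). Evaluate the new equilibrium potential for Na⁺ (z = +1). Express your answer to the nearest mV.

64 mV

After the shift: [Na⁺]_out = 222, [Na⁺]_in = 19.4 mmol/L.
E_new = (60.2/1)·log₁₀(222/19.4) = 60.20 · (1.0586) = 63.72 mV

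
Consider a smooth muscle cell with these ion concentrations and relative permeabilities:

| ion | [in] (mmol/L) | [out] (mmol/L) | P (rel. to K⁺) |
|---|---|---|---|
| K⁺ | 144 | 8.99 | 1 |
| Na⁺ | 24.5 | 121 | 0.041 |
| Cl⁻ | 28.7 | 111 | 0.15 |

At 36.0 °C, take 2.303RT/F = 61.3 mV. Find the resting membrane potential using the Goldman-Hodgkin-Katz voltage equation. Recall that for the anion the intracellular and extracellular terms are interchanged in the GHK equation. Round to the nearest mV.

Vm = 61.3 · log₁₀[(Σ P·[cation]ₒ + Σ P·[anion]ᵢ) / (Σ P·[cation]ᵢ + Σ P·[anion]ₒ)]
Numerator = 1×8.99 + 0.041×121 + 0.15×28.7 = 18.26
Denominator = 1×144 + 0.041×24.5 + 0.15×111 = 161.7
Vm = 61.3 · log₁₀(0.11293) = 61.3 × (-0.9472) = -58.06 mV

-58 mV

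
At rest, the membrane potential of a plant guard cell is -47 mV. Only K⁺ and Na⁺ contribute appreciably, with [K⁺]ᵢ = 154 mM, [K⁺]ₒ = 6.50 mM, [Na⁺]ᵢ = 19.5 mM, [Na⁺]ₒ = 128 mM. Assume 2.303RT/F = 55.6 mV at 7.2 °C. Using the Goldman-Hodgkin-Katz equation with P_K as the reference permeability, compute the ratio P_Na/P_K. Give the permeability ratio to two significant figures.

Let α = P_Na/P_K. GHK: Vm = 55.6·log₁₀[(Kₒ + α·Naₒ)/(Kᵢ + α·Naᵢ)].
10^(Vm/55.6) = 10^(-47.0/55.6) = 0.14278
So 0.14278·(Kᵢ + α·Naᵢ) = Kₒ + α·Naₒ → α = (0.14278·154.0 − 6.5) / (128.0 − 0.14278·19.5)
α = (21.99 − 6.5) / (128.0 − 2.784) = 15.49/125.2 = 0.1237

0.12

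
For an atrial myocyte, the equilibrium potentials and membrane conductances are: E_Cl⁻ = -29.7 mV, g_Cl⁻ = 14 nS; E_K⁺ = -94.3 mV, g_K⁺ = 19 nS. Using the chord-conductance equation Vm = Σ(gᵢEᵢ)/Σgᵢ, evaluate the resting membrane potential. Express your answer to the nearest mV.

-67 mV

Σ gᵢEᵢ = 14·(-29.7) + 19·(-94.3) = -2207.50
Σ gᵢ = 14 + 19 = 33
Vm = -2207.50 / 33 = -66.89 mV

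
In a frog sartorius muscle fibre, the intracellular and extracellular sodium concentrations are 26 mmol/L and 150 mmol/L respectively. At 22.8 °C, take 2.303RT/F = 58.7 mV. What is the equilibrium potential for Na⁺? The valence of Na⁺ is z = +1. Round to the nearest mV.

E = (58.7/z) · log₁₀([Na⁺]_out/[Na⁺]_in) with z = +1.
= (58.7/1) · log₁₀(150/26) = 58.70 · log₁₀(5.769)
= 58.70 · (0.7611) = 44.68 mV

45 mV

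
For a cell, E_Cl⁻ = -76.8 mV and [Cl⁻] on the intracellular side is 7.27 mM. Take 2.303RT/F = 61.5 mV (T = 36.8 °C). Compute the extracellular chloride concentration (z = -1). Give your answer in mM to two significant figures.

130 mM

Nernst: E = (61.5/-1) · log₁₀([out]/[in]), so log₁₀([out]/[in]) = -76.8 × -1 / 61.5 = 1.2488.
[out]/[in] = 10^(1.2488) = 17.73.
[out] = 17.73 × 7.27 = 128.9 mM.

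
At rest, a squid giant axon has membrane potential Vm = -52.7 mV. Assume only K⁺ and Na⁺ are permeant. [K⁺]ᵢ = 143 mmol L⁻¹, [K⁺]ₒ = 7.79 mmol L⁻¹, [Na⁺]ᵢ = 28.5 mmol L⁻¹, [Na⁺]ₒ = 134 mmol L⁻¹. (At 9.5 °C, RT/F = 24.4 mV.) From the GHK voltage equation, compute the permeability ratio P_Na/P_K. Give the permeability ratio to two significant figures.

Let α = P_Na/P_K. GHK: Vm = 24.4·ln[(Kₒ + α·Naₒ)/(Kᵢ + α·Naᵢ)].
e^(Vm/24.4) = e^(-52.7/24.4) = 0.11534
So 0.11534·(Kᵢ + α·Naᵢ) = Kₒ + α·Naₒ → α = (0.11534·143.0 − 7.79) / (134.0 − 0.11534·28.5)
α = (16.49 − 7.79) / (134.0 − 3.287) = 8.704/130.7 = 0.06659

0.067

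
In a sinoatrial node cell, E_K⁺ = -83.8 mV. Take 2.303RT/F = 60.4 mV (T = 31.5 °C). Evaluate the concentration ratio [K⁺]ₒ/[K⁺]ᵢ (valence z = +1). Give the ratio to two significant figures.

0.041

log₁₀([out]/[in]) = E·z/(60.4) = -83.8 × 1 / 60.4 = -1.3874
[out]/[in] = 10^(-1.3874) = 0.04098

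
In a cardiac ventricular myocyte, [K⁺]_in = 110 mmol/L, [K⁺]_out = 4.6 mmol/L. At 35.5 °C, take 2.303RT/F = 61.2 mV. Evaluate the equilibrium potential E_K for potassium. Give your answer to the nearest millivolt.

-84 mV

E = (61.2/z) · log₁₀([K⁺]_out/[K⁺]_in) with z = +1.
= (61.2/1) · log₁₀(4.6/110) = 61.20 · log₁₀(0.04182)
= 61.20 · (-1.3786) = -84.37 mV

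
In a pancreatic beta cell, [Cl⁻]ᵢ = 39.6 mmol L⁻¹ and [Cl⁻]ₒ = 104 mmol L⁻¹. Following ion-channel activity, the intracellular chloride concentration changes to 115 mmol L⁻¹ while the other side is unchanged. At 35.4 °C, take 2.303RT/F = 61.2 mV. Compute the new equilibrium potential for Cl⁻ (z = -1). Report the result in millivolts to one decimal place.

2.7 mV

After the shift: [Cl⁻]_out = 104, [Cl⁻]_in = 115 mmol L⁻¹.
E_new = (61.2/-1)·log₁₀(104/115) = -61.20 · (-0.0437) = 2.67 mV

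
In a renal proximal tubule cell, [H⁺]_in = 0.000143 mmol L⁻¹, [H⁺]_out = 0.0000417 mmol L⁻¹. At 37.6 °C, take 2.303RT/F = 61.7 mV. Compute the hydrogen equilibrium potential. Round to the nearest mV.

E = (61.7/z) · log₁₀([H⁺]_out/[H⁺]_in) with z = +1.
= (61.7/1) · log₁₀(0.0000417/0.000143) = 61.70 · log₁₀(0.2916)
= 61.70 · (-0.5352) = -33.02 mV

-33 mV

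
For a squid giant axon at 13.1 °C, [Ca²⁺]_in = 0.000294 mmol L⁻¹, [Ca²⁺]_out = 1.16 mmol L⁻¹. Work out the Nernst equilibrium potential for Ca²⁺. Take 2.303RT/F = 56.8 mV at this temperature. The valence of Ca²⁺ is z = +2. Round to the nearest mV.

102 mV

E = (56.8/z) · log₁₀([Ca²⁺]_out/[Ca²⁺]_in) with z = +2.
= (56.8/2) · log₁₀(1.16/0.000294) = 28.40 · log₁₀(3946)
= 28.40 · (3.5961) = 102.13 mV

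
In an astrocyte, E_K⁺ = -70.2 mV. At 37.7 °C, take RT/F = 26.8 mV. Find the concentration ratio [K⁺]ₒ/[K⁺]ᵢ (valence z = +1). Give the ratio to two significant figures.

0.073

ln([out]/[in]) = E·z/(26.8) = -70.2 × 1 / 26.8 = -2.6194
[out]/[in] = e^(-2.6194) = 0.07285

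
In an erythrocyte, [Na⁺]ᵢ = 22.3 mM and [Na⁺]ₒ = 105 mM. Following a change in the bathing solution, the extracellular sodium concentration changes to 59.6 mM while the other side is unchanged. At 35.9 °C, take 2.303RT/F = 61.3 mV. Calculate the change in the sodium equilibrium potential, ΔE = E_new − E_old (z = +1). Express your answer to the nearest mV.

-15 mV

E_old = (61.3/1)·log₁₀(105/22.3) = 41.25 mV
E_new = (61.3/1)·log₁₀(59.6/22.3) = 26.17 mV
ΔE = 26.17 − (41.25) = -15.08 mV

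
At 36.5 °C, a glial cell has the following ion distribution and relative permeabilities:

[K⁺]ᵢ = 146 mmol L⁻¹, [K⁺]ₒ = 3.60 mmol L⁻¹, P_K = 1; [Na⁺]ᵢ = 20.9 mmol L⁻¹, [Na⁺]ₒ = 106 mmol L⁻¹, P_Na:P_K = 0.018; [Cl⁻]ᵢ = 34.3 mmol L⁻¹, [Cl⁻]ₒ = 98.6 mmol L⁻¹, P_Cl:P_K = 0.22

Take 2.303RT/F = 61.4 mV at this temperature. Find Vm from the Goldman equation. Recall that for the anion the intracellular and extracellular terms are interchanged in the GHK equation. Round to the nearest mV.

-68 mV

Vm = 61.4 · log₁₀[(Σ P·[cation]ₒ + Σ P·[anion]ᵢ) / (Σ P·[cation]ᵢ + Σ P·[anion]ₒ)]
Numerator = 1×3.60 + 0.018×106 + 0.22×34.3 = 13.05
Denominator = 1×146 + 0.018×20.9 + 0.22×98.6 = 168.1
Vm = 61.4 · log₁₀(0.077671) = 61.4 × (-1.1097) = -68.14 mV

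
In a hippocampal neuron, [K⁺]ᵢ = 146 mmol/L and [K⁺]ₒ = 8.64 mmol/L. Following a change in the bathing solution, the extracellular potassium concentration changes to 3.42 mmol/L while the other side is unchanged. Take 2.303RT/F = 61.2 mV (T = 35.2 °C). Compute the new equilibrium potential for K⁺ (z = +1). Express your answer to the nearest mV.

After the shift: [K⁺]_out = 3.42, [K⁺]_in = 146 mmol/L.
E_new = (61.2/1)·log₁₀(3.42/146) = 61.20 · (-1.6303) = -99.78 mV

-100 mV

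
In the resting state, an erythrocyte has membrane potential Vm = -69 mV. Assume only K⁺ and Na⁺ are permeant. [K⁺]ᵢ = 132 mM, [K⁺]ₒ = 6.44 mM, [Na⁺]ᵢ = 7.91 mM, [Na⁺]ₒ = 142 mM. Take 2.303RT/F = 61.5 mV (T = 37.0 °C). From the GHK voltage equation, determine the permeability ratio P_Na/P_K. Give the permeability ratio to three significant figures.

Let α = P_Na/P_K. GHK: Vm = 61.5·log₁₀[(Kₒ + α·Naₒ)/(Kᵢ + α·Naᵢ)].
10^(Vm/61.5) = 10^(-69.0/61.5) = 0.075518
So 0.075518·(Kᵢ + α·Naᵢ) = Kₒ + α·Naₒ → α = (0.075518·132.0 − 6.44) / (142.0 − 0.075518·7.91)
α = (9.968 − 6.44) / (142.0 − 0.5973) = 3.528/141.4 = 0.02495

0.0250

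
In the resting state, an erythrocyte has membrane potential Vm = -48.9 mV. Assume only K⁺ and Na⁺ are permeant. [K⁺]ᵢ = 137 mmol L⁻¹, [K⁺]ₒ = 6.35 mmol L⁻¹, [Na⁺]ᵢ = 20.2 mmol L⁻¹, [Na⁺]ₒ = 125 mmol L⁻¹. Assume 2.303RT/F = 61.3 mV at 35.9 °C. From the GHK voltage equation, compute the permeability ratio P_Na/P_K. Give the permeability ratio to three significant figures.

0.127

Let α = P_Na/P_K. GHK: Vm = 61.3·log₁₀[(Kₒ + α·Naₒ)/(Kᵢ + α·Naᵢ)].
10^(Vm/61.3) = 10^(-48.9/61.3) = 0.15932
So 0.15932·(Kᵢ + α·Naᵢ) = Kₒ + α·Naₒ → α = (0.15932·137.0 − 6.35) / (125.0 − 0.15932·20.2)
α = (21.83 − 6.35) / (125.0 − 3.218) = 15.48/121.8 = 0.1271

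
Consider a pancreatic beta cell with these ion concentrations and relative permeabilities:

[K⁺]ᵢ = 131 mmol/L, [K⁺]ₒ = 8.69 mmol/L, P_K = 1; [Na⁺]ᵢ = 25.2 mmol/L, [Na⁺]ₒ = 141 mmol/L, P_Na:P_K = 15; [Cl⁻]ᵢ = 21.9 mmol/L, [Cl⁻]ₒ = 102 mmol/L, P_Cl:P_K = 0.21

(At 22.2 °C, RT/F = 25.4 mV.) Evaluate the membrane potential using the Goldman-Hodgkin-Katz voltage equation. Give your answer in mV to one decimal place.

35.3 mV

Vm = 25.4 · ln[(Σ P·[cation]ₒ + Σ P·[anion]ᵢ) / (Σ P·[cation]ᵢ + Σ P·[anion]ₒ)]
Numerator = 1×8.69 + 15×141 + 0.21×21.9 = 2128
Denominator = 1×131 + 15×25.2 + 0.21×102 = 530.4
Vm = 25.4 · ln(4.0125) = 25.4 × (1.3894) = 35.29 mV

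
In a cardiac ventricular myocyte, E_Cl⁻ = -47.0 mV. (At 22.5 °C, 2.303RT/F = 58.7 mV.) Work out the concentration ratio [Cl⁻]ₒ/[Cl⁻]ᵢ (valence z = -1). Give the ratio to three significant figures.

6.32

log₁₀([out]/[in]) = E·z/(58.7) = -47.0 × -1 / 58.7 = 0.8007
[out]/[in] = 10^(0.8007) = 6.319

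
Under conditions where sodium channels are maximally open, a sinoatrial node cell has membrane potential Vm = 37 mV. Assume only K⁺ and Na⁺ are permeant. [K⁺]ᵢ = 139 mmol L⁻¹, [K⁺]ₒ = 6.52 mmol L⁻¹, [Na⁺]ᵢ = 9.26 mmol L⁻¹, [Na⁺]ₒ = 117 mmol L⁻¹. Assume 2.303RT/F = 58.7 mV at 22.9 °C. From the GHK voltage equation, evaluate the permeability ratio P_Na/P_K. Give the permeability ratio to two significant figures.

Let α = P_Na/P_K. GHK: Vm = 58.7·log₁₀[(Kₒ + α·Naₒ)/(Kᵢ + α·Naᵢ)].
10^(Vm/58.7) = 10^(37.0/58.7) = 4.269
So 4.269·(Kᵢ + α·Naᵢ) = Kₒ + α·Naₒ → α = (4.269·139.0 − 6.52) / (117.0 − 4.269·9.26)
α = (593.4 − 6.52) / (117.0 − 39.53) = 586.9/77.47 = 7.575

7.6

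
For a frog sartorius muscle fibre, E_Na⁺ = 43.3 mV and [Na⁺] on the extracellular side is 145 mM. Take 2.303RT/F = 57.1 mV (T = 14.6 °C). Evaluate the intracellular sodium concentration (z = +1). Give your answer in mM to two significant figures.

Nernst: E = (57.1/1) · log₁₀([out]/[in]), so log₁₀([out]/[in]) = 43.3 × 1 / 57.1 = 0.7583.
[out]/[in] = 10^(0.7583) = 5.732.
[in] = 145 / 5.732 = 25.3 mM.

25 mM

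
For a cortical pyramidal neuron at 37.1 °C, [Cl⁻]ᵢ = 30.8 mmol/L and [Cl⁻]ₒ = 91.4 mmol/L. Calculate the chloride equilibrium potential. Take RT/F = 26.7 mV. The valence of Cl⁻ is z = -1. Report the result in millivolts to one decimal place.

-29.0 mV

E = (26.7/z) · ln([Cl⁻]_out/[Cl⁻]_in) with z = -1.
For an anion, dividing by z = -1 reverses the sign.
= (26.7/-1) · ln(91.4/30.8) = -26.70 · ln(2.968)
= -26.70 · (1.0877) = -29.04 mV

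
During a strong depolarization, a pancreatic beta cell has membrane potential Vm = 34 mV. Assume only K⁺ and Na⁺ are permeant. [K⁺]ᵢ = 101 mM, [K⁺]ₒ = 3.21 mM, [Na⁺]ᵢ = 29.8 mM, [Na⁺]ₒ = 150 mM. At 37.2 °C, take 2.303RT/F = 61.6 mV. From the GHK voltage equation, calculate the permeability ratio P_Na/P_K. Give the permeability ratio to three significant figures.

Let α = P_Na/P_K. GHK: Vm = 61.6·log₁₀[(Kₒ + α·Naₒ)/(Kᵢ + α·Naᵢ)].
10^(Vm/61.6) = 10^(34.0/61.6) = 3.5641
So 3.5641·(Kᵢ + α·Naᵢ) = Kₒ + α·Naₒ → α = (3.5641·101.0 − 3.21) / (150.0 − 3.5641·29.8)
α = (360 − 3.21) / (150.0 − 106.2) = 356.8/43.79 = 8.147

8.15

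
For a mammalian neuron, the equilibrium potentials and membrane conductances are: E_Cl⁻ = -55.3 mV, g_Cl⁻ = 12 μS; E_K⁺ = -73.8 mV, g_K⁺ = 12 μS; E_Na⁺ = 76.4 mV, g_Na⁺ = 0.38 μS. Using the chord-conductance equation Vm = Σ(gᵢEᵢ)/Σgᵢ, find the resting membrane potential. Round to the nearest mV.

-62 mV

Σ gᵢEᵢ = 12·(-55.3) + 12·(-73.8) + 0.38·(76.4) = -1520.17
Σ gᵢ = 12 + 12 + 0.38 = 24.38
Vm = -1520.17 / 24.38 = -62.35 mV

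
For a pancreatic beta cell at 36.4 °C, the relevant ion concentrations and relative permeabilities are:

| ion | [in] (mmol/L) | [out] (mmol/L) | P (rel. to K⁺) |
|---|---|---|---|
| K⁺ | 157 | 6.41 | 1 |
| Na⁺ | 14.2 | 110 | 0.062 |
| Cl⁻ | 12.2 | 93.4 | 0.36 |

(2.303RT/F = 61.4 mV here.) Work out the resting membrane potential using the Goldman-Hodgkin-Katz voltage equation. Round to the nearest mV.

Vm = 61.4 · log₁₀[(Σ P·[cation]ₒ + Σ P·[anion]ᵢ) / (Σ P·[cation]ᵢ + Σ P·[anion]ₒ)]
Numerator = 1×6.41 + 0.062×110 + 0.36×12.2 = 17.62
Denominator = 1×157 + 0.062×14.2 + 0.36×93.4 = 191.5
Vm = 61.4 · log₁₀(0.092019) = 61.4 × (-1.0361) = -63.62 mV

-64 mV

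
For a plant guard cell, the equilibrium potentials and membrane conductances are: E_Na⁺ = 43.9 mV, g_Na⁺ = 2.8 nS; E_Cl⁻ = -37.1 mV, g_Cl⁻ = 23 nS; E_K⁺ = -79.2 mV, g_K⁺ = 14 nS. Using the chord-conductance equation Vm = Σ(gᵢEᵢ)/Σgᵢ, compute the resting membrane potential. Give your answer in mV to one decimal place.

Σ gᵢEᵢ = 2.8·(43.9) + 23·(-37.1) + 14·(-79.2) = -1839.18
Σ gᵢ = 2.8 + 23 + 14 = 39.8
Vm = -1839.18 / 39.8 = -46.21 mV

-46.2 mV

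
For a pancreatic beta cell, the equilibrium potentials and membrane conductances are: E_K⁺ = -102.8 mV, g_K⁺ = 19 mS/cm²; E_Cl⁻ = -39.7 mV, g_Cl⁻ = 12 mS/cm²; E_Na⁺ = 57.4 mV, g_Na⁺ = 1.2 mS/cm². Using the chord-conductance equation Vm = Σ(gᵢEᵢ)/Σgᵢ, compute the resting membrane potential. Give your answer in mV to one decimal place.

Σ gᵢEᵢ = 19·(-102.8) + 12·(-39.7) + 1.2·(57.4) = -2360.72
Σ gᵢ = 19 + 12 + 1.2 = 32.2
Vm = -2360.72 / 32.2 = -73.31 mV

-73.3 mV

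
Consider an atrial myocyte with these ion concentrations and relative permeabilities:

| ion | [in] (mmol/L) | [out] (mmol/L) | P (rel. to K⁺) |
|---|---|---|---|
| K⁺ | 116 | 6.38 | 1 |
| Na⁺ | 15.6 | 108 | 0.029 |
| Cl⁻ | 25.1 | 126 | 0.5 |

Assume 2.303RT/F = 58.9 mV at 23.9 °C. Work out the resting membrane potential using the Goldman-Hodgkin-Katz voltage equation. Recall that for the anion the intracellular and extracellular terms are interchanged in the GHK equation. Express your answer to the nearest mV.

Vm = 58.9 · log₁₀[(Σ P·[cation]ₒ + Σ P·[anion]ᵢ) / (Σ P·[cation]ᵢ + Σ P·[anion]ₒ)]
Numerator = 1×6.38 + 0.029×108 + 0.5×25.1 = 22.06
Denominator = 1×116 + 0.029×15.6 + 0.5×126 = 179.5
Vm = 58.9 · log₁₀(0.12294) = 58.9 × (-0.9103) = -53.62 mV

-54 mV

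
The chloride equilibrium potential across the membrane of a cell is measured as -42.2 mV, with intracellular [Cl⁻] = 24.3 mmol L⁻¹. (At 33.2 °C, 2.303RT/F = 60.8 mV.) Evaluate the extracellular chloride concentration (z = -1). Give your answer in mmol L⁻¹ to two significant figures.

120 mmol L⁻¹

Nernst: E = (60.8/-1) · log₁₀([out]/[in]), so log₁₀([out]/[in]) = -42.2 × -1 / 60.8 = 0.6941.
[out]/[in] = 10^(0.6941) = 4.944.
[out] = 4.944 × 24.3 = 120.1 mmol L⁻¹.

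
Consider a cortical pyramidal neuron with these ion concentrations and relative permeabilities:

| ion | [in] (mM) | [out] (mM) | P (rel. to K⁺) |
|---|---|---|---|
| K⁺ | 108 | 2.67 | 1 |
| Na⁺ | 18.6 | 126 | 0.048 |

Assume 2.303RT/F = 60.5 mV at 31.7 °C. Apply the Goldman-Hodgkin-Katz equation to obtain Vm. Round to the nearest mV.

Vm = 60.5 · log₁₀[(Σ P·[cation]ₒ + Σ P·[anion]ᵢ) / (Σ P·[cation]ᵢ + Σ P·[anion]ₒ)]
Numerator = 1×2.67 + 0.048×126 = 8.718
Denominator = 1×108 + 0.048×18.6 = 108.9
Vm = 60.5 · log₁₀(0.08006) = 60.5 × (-1.0966) = -66.34 mV

-66 mV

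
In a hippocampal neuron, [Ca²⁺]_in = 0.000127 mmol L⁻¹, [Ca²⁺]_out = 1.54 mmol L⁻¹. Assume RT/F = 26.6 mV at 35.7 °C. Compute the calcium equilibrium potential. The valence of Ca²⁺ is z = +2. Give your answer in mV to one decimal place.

125.1 mV

E = (26.6/z) · ln([Ca²⁺]_out/[Ca²⁺]_in) with z = +2.
= (26.6/2) · ln(1.54/0.000127) = 13.30 · ln(1.213e+04)
= 13.30 · (9.4031) = 125.06 mV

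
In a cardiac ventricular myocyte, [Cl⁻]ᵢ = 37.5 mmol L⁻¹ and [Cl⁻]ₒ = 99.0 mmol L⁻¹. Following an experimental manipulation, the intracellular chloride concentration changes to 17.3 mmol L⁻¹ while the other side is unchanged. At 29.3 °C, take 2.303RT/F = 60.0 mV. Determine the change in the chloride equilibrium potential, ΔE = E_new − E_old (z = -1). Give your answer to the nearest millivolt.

-20 mV

E_old = (60.0/-1)·log₁₀(99.0/37.5) = -25.30 mV
E_new = (60.0/-1)·log₁₀(99.0/17.3) = -45.46 mV
ΔE = -45.46 − (-25.30) = -20.16 mV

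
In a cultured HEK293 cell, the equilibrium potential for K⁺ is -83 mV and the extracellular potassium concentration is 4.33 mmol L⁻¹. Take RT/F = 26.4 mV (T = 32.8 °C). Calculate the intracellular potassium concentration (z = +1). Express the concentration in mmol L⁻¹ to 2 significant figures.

100 mmol L⁻¹

Nernst: E = (26.4/1) · ln([out]/[in]), so ln([out]/[in]) = -83.0 × 1 / 26.4 = -3.1439.
[out]/[in] = e^(-3.1439) = 0.04311.
[in] = 4.33 / 0.04311 = 100.4 mmol L⁻¹.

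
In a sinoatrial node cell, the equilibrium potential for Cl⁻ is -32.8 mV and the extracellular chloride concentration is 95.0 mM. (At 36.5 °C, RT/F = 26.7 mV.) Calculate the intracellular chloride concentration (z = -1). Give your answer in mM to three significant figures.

27.8 mM

Nernst: E = (26.7/-1) · ln([out]/[in]), so ln([out]/[in]) = -32.8 × -1 / 26.7 = 1.2285.
[out]/[in] = e^(1.2285) = 3.416.
[in] = 95.0 / 3.416 = 27.81 mM.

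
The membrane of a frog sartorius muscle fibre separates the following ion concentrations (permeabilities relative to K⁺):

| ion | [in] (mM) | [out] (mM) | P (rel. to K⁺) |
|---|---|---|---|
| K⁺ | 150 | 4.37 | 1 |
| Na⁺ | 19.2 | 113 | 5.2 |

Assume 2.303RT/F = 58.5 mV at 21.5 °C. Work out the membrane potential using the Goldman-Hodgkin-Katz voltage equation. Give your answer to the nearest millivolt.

Vm = 58.5 · log₁₀[(Σ P·[cation]ₒ + Σ P·[anion]ᵢ) / (Σ P·[cation]ᵢ + Σ P·[anion]ₒ)]
Numerator = 1×4.37 + 5.2×113 = 592
Denominator = 1×150 + 5.2×19.2 = 249.8
Vm = 58.5 · log₁₀(2.3694) = 58.5 × (0.3746) = 21.92 mV

22 mV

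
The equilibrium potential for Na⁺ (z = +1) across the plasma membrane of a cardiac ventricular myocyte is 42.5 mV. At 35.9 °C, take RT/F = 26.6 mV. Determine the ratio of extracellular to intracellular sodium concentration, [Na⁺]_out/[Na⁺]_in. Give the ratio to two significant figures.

ln([out]/[in]) = E·z/(26.6) = 42.5 × 1 / 26.6 = 1.5977
[out]/[in] = e^(1.5977) = 4.942

4.9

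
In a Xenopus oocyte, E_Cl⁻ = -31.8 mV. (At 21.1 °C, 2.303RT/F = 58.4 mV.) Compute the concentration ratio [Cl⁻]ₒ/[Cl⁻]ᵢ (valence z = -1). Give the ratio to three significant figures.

log₁₀([out]/[in]) = E·z/(58.4) = -31.8 × -1 / 58.4 = 0.5445
[out]/[in] = 10^(0.5445) = 3.504

3.50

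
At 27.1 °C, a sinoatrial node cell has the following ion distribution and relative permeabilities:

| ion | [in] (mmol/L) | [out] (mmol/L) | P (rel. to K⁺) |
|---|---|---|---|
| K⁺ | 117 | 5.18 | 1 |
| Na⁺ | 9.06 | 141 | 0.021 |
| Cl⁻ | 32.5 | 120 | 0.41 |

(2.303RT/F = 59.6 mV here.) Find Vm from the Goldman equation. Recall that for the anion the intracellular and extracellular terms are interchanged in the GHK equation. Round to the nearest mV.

-53 mV

Vm = 59.6 · log₁₀[(Σ P·[cation]ₒ + Σ P·[anion]ᵢ) / (Σ P·[cation]ᵢ + Σ P·[anion]ₒ)]
Numerator = 1×5.18 + 0.021×141 + 0.41×32.5 = 21.47
Denominator = 1×117 + 0.021×9.06 + 0.41×120 = 166.4
Vm = 59.6 · log₁₀(0.12901) = 59.6 × (-0.8894) = -53.01 mV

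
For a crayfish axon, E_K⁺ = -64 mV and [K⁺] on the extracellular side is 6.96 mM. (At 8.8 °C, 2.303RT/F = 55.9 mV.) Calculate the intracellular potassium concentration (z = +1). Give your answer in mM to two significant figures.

97 mM

Nernst: E = (55.9/1) · log₁₀([out]/[in]), so log₁₀([out]/[in]) = -64.0 × 1 / 55.9 = -1.1449.
[out]/[in] = 10^(-1.1449) = 0.07163.
[in] = 6.96 / 0.07163 = 97.17 mM.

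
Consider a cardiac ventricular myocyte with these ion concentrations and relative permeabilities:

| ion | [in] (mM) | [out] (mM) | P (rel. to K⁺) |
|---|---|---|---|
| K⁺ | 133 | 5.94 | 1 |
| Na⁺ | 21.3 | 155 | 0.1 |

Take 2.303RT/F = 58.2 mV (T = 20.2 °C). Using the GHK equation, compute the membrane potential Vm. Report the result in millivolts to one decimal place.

-46.5 mV

Vm = 58.2 · log₁₀[(Σ P·[cation]ₒ + Σ P·[anion]ᵢ) / (Σ P·[cation]ᵢ + Σ P·[anion]ₒ)]
Numerator = 1×5.94 + 0.1×155 = 21.44
Denominator = 1×133 + 0.1×21.3 = 135.1
Vm = 58.2 · log₁₀(0.15866) = 58.2 × (-0.7995) = -46.53 mV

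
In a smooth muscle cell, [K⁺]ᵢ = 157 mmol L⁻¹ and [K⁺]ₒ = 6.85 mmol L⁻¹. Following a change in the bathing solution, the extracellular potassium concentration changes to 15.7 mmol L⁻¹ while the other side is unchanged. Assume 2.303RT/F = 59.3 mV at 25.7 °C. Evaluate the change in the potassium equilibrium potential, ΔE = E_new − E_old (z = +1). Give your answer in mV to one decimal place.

E_old = (59.3/1)·log₁₀(6.85/157) = -80.66 mV
E_new = (59.3/1)·log₁₀(15.7/157) = -59.30 mV
ΔE = -59.30 − (-80.66) = 21.36 mV

21.4 mV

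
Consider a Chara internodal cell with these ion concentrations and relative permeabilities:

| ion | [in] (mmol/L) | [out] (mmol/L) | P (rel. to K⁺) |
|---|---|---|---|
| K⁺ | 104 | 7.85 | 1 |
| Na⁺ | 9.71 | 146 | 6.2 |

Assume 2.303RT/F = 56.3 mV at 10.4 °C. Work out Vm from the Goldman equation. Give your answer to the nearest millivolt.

42 mV

Vm = 56.3 · log₁₀[(Σ P·[cation]ₒ + Σ P·[anion]ᵢ) / (Σ P·[cation]ᵢ + Σ P·[anion]ₒ)]
Numerator = 1×7.85 + 6.2×146 = 913.1
Denominator = 1×104 + 6.2×9.71 = 164.2
Vm = 56.3 · log₁₀(5.5605) = 56.3 × (0.7451) = 41.95 mV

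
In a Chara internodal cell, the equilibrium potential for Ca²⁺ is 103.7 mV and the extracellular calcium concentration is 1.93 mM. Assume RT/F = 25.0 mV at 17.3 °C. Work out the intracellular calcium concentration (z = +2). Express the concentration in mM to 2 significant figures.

Nernst: E = (25.0/2) · ln([out]/[in]), so ln([out]/[in]) = 103.7 × 2 / 25.0 = 8.2960.
[out]/[in] = e^(8.2960) = 4008.
[in] = 1.93 / 4008 = 0.0004816 mM.

0.00048 mM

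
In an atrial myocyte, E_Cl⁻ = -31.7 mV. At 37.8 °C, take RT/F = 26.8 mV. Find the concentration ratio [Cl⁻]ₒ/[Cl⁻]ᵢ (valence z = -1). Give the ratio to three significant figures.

3.26

ln([out]/[in]) = E·z/(26.8) = -31.7 × -1 / 26.8 = 1.1828
[out]/[in] = e^(1.1828) = 3.264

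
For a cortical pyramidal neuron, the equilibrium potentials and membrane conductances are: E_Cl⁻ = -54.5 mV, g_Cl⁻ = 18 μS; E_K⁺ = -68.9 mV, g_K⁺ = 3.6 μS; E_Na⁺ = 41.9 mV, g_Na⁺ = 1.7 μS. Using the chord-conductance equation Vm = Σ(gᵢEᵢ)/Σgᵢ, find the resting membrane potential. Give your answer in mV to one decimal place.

-49.7 mV

Σ gᵢEᵢ = 18·(-54.5) + 3.6·(-68.9) + 1.7·(41.9) = -1157.81
Σ gᵢ = 18 + 3.6 + 1.7 = 23.3
Vm = -1157.81 / 23.3 = -49.69 mV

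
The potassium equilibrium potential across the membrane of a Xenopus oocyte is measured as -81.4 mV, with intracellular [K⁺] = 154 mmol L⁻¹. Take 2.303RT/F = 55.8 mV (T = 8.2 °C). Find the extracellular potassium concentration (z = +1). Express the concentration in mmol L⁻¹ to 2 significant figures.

Nernst: E = (55.8/1) · log₁₀([out]/[in]), so log₁₀([out]/[in]) = -81.4 × 1 / 55.8 = -1.4588.
[out]/[in] = 10^(-1.4588) = 0.03477.
[out] = 0.03477 × 154 = 5.355 mmol L⁻¹.

5.4 mmol L⁻¹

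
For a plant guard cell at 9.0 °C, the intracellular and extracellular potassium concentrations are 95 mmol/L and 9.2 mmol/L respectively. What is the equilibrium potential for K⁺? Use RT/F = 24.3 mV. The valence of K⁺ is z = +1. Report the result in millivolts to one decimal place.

E = (24.3/z) · ln([K⁺]_out/[K⁺]_in) with z = +1.
= (24.3/1) · ln(9.2/95) = 24.30 · ln(0.09684)
= 24.30 · (-2.3347) = -56.73 mV

-56.7 mV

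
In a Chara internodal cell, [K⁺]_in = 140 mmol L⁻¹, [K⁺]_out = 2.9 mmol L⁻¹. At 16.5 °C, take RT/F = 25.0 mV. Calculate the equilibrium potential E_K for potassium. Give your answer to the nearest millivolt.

E = (25.0/z) · ln([K⁺]_out/[K⁺]_in) with z = +1.
= (25.0/1) · ln(2.9/140) = 25.00 · ln(0.02071)
= 25.00 · (-3.8769) = -96.92 mV

-97 mV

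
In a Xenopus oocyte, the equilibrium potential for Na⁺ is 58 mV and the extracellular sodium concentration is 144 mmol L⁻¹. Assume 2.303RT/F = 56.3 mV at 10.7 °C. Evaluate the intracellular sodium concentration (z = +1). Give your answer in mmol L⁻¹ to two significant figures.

Nernst: E = (56.3/1) · log₁₀([out]/[in]), so log₁₀([out]/[in]) = 58.0 × 1 / 56.3 = 1.0302.
[out]/[in] = 10^(1.0302) = 10.72.
[in] = 144 / 10.72 = 13.43 mmol L⁻¹.

13 mmol L⁻¹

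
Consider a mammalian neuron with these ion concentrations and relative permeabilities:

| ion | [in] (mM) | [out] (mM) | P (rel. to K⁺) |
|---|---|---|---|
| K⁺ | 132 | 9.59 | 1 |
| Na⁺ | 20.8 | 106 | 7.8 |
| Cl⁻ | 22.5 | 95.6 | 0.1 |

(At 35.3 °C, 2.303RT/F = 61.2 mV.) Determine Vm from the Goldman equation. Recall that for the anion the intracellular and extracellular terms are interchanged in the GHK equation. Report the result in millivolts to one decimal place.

27.0 mV

Vm = 61.2 · log₁₀[(Σ P·[cation]ₒ + Σ P·[anion]ᵢ) / (Σ P·[cation]ᵢ + Σ P·[anion]ₒ)]
Numerator = 1×9.59 + 7.8×106 + 0.1×22.5 = 838.6
Denominator = 1×132 + 7.8×20.8 + 0.1×95.6 = 303.8
Vm = 61.2 · log₁₀(2.7605) = 61.2 × (0.4410) = 26.99 mV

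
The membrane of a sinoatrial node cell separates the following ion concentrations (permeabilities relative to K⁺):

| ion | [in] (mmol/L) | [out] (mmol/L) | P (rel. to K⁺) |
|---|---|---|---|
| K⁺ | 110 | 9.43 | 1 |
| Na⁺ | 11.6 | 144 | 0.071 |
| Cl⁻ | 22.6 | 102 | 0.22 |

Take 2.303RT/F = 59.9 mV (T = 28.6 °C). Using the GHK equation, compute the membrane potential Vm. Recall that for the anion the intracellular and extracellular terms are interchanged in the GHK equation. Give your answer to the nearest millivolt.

Vm = 59.9 · log₁₀[(Σ P·[cation]ₒ + Σ P·[anion]ᵢ) / (Σ P·[cation]ᵢ + Σ P·[anion]ₒ)]
Numerator = 1×9.43 + 0.071×144 + 0.22×22.6 = 24.63
Denominator = 1×110 + 0.071×11.6 + 0.22×102 = 133.3
Vm = 59.9 · log₁₀(0.18479) = 59.9 × (-0.7333) = -43.93 mV

-44 mV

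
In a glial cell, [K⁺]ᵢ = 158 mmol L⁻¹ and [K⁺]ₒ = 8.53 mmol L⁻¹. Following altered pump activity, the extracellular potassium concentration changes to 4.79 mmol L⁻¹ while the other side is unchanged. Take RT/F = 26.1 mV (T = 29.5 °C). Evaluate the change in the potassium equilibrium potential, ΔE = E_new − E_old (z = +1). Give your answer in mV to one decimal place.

E_old = (26.1/1)·ln(8.53/158) = -76.19 mV
E_new = (26.1/1)·ln(4.79/158) = -91.25 mV
ΔE = -91.25 − (-76.19) = -15.06 mV

-15.1 mV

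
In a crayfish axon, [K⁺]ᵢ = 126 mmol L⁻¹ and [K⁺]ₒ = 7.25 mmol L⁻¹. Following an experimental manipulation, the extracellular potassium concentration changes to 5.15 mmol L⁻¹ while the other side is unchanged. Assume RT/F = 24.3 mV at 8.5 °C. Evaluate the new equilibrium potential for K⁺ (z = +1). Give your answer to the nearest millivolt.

After the shift: [K⁺]_out = 5.15, [K⁺]_in = 126 mmol L⁻¹.
E_new = (24.3/1)·ln(5.15/126) = 24.30 · (-3.1973) = -77.69 mV

-78 mV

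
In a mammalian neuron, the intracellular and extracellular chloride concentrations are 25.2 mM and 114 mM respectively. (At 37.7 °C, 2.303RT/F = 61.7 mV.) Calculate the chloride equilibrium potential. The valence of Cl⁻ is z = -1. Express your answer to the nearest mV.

-40 mV

E = (61.7/z) · log₁₀([Cl⁻]_out/[Cl⁻]_in) with z = -1.
For an anion, dividing by z = -1 reverses the sign.
= (61.7/-1) · log₁₀(114/25.2) = -61.70 · log₁₀(4.524)
= -61.70 · (0.6555) = -40.44 mV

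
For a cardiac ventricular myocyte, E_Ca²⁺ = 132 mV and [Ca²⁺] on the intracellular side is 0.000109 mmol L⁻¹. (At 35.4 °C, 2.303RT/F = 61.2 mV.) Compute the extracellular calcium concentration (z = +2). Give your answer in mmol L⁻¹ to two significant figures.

Nernst: E = (61.2/2) · log₁₀([out]/[in]), so log₁₀([out]/[in]) = 132.0 × 2 / 61.2 = 4.3137.
[out]/[in] = 10^(4.3137) = 2.059e+04.
[out] = 2.059e+04 × 0.000109 = 2.245 mmol L⁻¹.

2.2 mmol L⁻¹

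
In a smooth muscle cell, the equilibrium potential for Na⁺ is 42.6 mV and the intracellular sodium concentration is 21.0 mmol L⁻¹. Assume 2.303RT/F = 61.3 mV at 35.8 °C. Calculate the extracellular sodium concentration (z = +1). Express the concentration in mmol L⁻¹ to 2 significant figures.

100 mmol L⁻¹

Nernst: E = (61.3/1) · log₁₀([out]/[in]), so log₁₀([out]/[in]) = 42.6 × 1 / 61.3 = 0.6949.
[out]/[in] = 10^(0.6949) = 4.954.
[out] = 4.954 × 21.0 = 104 mmol L⁻¹.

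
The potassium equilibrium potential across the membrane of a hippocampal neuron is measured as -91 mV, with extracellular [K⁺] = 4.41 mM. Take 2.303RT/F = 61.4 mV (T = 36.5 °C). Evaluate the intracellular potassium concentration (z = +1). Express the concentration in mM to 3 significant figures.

134 mM

Nernst: E = (61.4/1) · log₁₀([out]/[in]), so log₁₀([out]/[in]) = -91.0 × 1 / 61.4 = -1.4821.
[out]/[in] = 10^(-1.4821) = 0.03295.
[in] = 4.41 / 0.03295 = 133.8 mM.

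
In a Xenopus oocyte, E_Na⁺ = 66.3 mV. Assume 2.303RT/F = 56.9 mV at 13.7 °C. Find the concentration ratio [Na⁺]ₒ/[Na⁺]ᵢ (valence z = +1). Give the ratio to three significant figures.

log₁₀([out]/[in]) = E·z/(56.9) = 66.3 × 1 / 56.9 = 1.1652
[out]/[in] = 10^(1.1652) = 14.63

14.6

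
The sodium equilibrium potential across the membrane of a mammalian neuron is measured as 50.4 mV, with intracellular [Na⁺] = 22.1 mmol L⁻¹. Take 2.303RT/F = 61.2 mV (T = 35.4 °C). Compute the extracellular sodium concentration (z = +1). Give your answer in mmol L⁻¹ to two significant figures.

150 mmol L⁻¹

Nernst: E = (61.2/1) · log₁₀([out]/[in]), so log₁₀([out]/[in]) = 50.4 × 1 / 61.2 = 0.8235.
[out]/[in] = 10^(0.8235) = 6.661.
[out] = 6.661 × 22.1 = 147.2 mmol L⁻¹.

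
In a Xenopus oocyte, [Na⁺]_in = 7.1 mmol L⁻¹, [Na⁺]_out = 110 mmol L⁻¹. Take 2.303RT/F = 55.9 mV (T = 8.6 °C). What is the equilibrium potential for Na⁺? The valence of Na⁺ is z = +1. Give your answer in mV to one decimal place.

E = (55.9/z) · log₁₀([Na⁺]_out/[Na⁺]_in) with z = +1.
= (55.9/1) · log₁₀(110/7.1) = 55.90 · log₁₀(15.49)
= 55.90 · (1.1901) = 66.53 mV

66.5 mV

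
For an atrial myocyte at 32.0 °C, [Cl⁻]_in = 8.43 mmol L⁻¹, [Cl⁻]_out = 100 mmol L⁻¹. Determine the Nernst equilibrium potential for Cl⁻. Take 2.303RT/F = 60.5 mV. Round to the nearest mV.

E = (60.5/z) · log₁₀([Cl⁻]_out/[Cl⁻]_in) with z = -1.
For an anion, dividing by z = -1 reverses the sign.
= (60.5/-1) · log₁₀(100/8.43) = -60.50 · log₁₀(11.86)
= -60.50 · (1.0742) = -64.99 mV

-65 mV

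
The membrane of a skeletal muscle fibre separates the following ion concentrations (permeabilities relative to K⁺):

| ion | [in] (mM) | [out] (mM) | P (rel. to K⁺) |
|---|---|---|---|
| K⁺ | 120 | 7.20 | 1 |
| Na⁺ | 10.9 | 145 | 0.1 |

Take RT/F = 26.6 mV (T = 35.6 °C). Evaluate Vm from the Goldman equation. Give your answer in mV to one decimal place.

-45.7 mV

Vm = 26.6 · ln[(Σ P·[cation]ₒ + Σ P·[anion]ᵢ) / (Σ P·[cation]ᵢ + Σ P·[anion]ₒ)]
Numerator = 1×7.20 + 0.1×145 = 21.7
Denominator = 1×120 + 0.1×10.9 = 121.1
Vm = 26.6 · ln(0.17921) = 26.6 × (-1.7192) = -45.73 mV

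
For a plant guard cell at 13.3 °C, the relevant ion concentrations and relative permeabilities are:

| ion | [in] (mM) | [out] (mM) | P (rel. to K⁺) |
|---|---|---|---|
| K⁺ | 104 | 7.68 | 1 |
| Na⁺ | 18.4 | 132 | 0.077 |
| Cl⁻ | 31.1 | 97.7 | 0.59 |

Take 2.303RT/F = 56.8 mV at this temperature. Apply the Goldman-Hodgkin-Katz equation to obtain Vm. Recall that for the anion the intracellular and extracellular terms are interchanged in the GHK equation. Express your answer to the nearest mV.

Vm = 56.8 · log₁₀[(Σ P·[cation]ₒ + Σ P·[anion]ᵢ) / (Σ P·[cation]ᵢ + Σ P·[anion]ₒ)]
Numerator = 1×7.68 + 0.077×132 + 0.59×31.1 = 36.19
Denominator = 1×104 + 0.077×18.4 + 0.59×97.7 = 163.1
Vm = 56.8 · log₁₀(0.22196) = 56.8 × (-0.6537) = -37.13 mV

-37 mV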